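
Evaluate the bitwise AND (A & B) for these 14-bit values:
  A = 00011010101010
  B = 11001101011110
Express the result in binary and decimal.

Apply & to each column (1 only where both bits are 1):
  00011010101010
& 11001101011110
----------------
  00001000001010

Answer: 00001000001010 (522)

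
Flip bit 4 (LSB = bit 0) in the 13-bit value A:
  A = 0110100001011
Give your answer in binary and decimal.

Mask = 1 << 4 = 0000000010000
Bit 4 of A is 0; XOR with the mask flips it to 1.
  0110100001011
^ 0000000010000
---------------
  0110100011011

Answer: 0110100011011 (3355)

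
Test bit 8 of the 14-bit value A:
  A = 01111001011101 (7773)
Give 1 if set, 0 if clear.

Bit 8 is the 9th from the right.
  01111001011101
       ^
That bit is 0.

Answer: 0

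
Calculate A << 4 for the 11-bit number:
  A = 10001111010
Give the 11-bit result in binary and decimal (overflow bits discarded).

Shift left by 4: drop the top 4 bit(s), append 4 zero(s) on the right.
  10001111010  ->  discard [1000], keep [1111010], append 0000
= 11110100000

Answer: 11110100000 (1952)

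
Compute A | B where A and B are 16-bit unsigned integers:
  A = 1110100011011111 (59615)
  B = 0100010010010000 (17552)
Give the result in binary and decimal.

Apply | to each column (1 where either bit is 1):
  1110100011011111
| 0100010010010000
------------------
  1110110011011111

Answer: 1110110011011111 (60639)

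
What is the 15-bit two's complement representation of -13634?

1. Binary of +13634:  011010101000010
2. Invert bits:     100101010111101
3. Add 1:           100101010111110

Answer: 100101010111110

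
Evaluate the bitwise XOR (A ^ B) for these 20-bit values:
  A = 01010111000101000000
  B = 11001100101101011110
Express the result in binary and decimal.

Apply ^ to each column (1 where bits differ):
  01010111000101000000
^ 11001100101101011110
----------------------
  10011011101000011110

Answer: 10011011101000011110 (637470)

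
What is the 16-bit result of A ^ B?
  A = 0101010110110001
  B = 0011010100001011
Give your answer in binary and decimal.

Apply ^ to each column (1 where bits differ):
  0101010110110001
^ 0011010100001011
------------------
  0110000010111010

Answer: 0110000010111010 (24762)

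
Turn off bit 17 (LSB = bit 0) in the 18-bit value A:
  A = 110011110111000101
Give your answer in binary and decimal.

Mask = ~(1 << 17) = 011111111111111111
Bit 17 of A is 1, so AND-ing with the mask clears it to 0.
  110011110111000101
& 011111111111111111
--------------------
  010011110111000101

Answer: 010011110111000101 (81349)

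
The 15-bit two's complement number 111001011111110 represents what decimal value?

MSB is 1, so the value is negative. Find the magnitude:
1. Invert bits:  000110100000001
2. Add 1:        000110100000010  = 3330
3. Apply sign:   -3330

Answer: -3330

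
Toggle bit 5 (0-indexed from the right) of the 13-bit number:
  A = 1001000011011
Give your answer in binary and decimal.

Mask = 1 << 5 = 0000000100000
Bit 5 of A is 0; XOR with the mask flips it to 1.
  1001000011011
^ 0000000100000
---------------
  1001000111011

Answer: 1001000111011 (4667)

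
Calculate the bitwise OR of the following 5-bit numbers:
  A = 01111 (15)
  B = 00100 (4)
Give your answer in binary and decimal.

Apply | to each column (1 where either bit is 1):
  01111
| 00100
-------
  01111

Answer: 01111 (15)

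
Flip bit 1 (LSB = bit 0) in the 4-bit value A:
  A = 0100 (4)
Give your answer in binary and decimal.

Mask = 1 << 1 = 0010
Bit 1 of A is 0; XOR with the mask flips it to 1.
  0100
^ 0010
------
  0110

Answer: 0110 (6)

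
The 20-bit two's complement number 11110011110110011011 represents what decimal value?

MSB is 1, so the value is negative. Find the magnitude:
1. Invert bits:  00001100001001100100
2. Add 1:        00001100001001100101  = 49765
3. Apply sign:   -49765

Answer: -49765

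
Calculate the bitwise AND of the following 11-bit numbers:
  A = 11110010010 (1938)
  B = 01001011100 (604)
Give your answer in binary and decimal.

Apply & to each column (1 only where both bits are 1):
  11110010010
& 01001011100
-------------
  01000010000

Answer: 01000010000 (528)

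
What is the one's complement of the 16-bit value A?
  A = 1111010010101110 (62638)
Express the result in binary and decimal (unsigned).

Flip each bit (0->1, 1->0):
  1111010010101110
  0000101101010001

Answer: 0000101101010001 (2897)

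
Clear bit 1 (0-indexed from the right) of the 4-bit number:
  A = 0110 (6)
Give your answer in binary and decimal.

Mask = ~(1 << 1) = 1101
Bit 1 of A is 1, so AND-ing with the mask clears it to 0.
  0110
& 1101
------
  0100

Answer: 0100 (4)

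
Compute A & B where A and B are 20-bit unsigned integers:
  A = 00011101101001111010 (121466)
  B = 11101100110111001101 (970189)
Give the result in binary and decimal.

Apply & to each column (1 only where both bits are 1):
  00011101101001111010
& 11101100110111001101
----------------------
  00001100100001001000

Answer: 00001100100001001000 (51272)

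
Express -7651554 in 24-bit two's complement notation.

1. Binary of +7651554:  011101001100000011100010
2. Invert bits:     100010110011111100011101
3. Add 1:           100010110011111100011110

Answer: 100010110011111100011110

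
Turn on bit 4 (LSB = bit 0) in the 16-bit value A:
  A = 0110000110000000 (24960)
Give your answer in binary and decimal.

Mask = 1 << 4 = 0000000000010000
Bit 4 of A is 0, so OR-ing with the mask flips it to 1.
  0110000110000000
| 0000000000010000
------------------
  0110000110010000

Answer: 0110000110010000 (24976)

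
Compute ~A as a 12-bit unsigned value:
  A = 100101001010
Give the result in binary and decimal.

Flip each bit (0->1, 1->0):
  100101001010
  011010110101

Answer: 011010110101 (1717)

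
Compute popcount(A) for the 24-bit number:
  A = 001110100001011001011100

001110100001011001011100
1-bits at positions (from bit 0 = LSB): 2, 3, 4, 6, 9, 10, 12, 17, 19, 20, 21
Count = 11

Answer: 11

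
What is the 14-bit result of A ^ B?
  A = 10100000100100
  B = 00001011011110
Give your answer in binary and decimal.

Apply ^ to each column (1 where bits differ):
  10100000100100
^ 00001011011110
----------------
  10101011111010

Answer: 10101011111010 (11002)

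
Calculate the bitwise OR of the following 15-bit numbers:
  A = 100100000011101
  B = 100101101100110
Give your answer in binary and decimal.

Apply | to each column (1 where either bit is 1):
  100100000011101
| 100101101100110
-----------------
  100101101111111

Answer: 100101101111111 (19327)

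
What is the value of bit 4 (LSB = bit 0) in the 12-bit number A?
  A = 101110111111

Bit 4 is the 5th from the right.
  101110111111
         ^
That bit is 1.

Answer: 1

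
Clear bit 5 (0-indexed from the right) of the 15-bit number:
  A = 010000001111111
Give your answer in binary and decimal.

Mask = ~(1 << 5) = 111111111011111
Bit 5 of A is 1, so AND-ing with the mask clears it to 0.
  010000001111111
& 111111111011111
-----------------
  010000001011111

Answer: 010000001011111 (8287)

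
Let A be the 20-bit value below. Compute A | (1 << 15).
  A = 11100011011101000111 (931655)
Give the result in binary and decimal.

Mask = 1 << 15 = 00001000000000000000
Bit 15 of A is 0, so OR-ing with the mask flips it to 1.
  11100011011101000111
| 00001000000000000000
----------------------
  11101011011101000111

Answer: 11101011011101000111 (964423)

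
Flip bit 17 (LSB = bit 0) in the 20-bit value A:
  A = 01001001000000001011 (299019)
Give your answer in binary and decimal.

Mask = 1 << 17 = 00100000000000000000
Bit 17 of A is 0; XOR with the mask flips it to 1.
  01001001000000001011
^ 00100000000000000000
----------------------
  01101001000000001011

Answer: 01101001000000001011 (430091)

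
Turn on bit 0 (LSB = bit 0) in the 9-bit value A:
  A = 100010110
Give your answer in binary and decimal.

Mask = 1 << 0 = 000000001
Bit 0 of A is 0, so OR-ing with the mask flips it to 1.
  100010110
| 000000001
-----------
  100010111

Answer: 100010111 (279)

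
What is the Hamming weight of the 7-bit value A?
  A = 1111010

1111010
1-bits at positions (from bit 0 = LSB): 1, 3, 4, 5, 6
Count = 5

Answer: 5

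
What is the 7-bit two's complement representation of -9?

1. Binary of +9:  0001001
2. Invert bits:     1110110
3. Add 1:           1110111

Answer: 1110111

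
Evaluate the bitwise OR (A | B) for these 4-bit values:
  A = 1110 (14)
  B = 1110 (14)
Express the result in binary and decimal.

Apply | to each column (1 where either bit is 1):
  1110
| 1110
------
  1110

Answer: 1110 (14)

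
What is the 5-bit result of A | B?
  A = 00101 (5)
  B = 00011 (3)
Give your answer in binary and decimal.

Apply | to each column (1 where either bit is 1):
  00101
| 00011
-------
  00111

Answer: 00111 (7)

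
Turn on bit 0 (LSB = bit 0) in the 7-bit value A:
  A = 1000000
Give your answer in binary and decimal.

Mask = 1 << 0 = 0000001
Bit 0 of A is 0, so OR-ing with the mask flips it to 1.
  1000000
| 0000001
---------
  1000001

Answer: 1000001 (65)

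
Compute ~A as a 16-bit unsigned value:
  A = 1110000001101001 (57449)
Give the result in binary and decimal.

Flip each bit (0->1, 1->0):
  1110000001101001
  0001111110010110

Answer: 0001111110010110 (8086)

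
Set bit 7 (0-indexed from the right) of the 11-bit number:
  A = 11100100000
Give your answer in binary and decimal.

Mask = 1 << 7 = 00010000000
Bit 7 of A is 0, so OR-ing with the mask flips it to 1.
  11100100000
| 00010000000
-------------
  11110100000

Answer: 11110100000 (1952)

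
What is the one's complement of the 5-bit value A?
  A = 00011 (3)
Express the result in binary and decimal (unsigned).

Flip each bit (0->1, 1->0):
  00011
  11100

Answer: 11100 (28)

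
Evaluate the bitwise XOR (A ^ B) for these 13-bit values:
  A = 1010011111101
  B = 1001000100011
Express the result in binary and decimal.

Apply ^ to each column (1 where bits differ):
  1010011111101
^ 1001000100011
---------------
  0011011011110

Answer: 0011011011110 (1758)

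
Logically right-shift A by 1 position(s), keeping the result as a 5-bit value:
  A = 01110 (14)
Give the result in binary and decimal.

Logical shift right by 1: drop the bottom 1 bit(s), prepend 1 zero(s) on the left.
  01110  ->  keep [0111], discard [0], prepend 0
= 00111

Answer: 00111 (7)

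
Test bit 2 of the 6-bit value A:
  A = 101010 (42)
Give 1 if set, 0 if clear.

Bit 2 is the 3rd from the right.
  101010
     ^
That bit is 0.

Answer: 0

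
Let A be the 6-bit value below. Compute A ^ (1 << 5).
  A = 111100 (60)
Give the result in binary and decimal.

Mask = 1 << 5 = 100000
Bit 5 of A is 1; XOR with the mask flips it to 0.
  111100
^ 100000
--------
  011100

Answer: 011100 (28)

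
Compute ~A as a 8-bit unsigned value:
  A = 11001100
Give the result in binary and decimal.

Flip each bit (0->1, 1->0):
  11001100
  00110011

Answer: 00110011 (51)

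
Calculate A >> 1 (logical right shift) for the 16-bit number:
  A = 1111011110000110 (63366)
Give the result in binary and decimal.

Logical shift right by 1: drop the bottom 1 bit(s), prepend 1 zero(s) on the left.
  1111011110000110  ->  keep [111101111000011], discard [0], prepend 0
= 0111101111000011

Answer: 0111101111000011 (31683)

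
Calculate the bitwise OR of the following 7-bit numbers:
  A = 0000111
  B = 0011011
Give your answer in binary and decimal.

Apply | to each column (1 where either bit is 1):
  0000111
| 0011011
---------
  0011111

Answer: 0011111 (31)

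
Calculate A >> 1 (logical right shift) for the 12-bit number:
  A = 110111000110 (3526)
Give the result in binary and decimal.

Logical shift right by 1: drop the bottom 1 bit(s), prepend 1 zero(s) on the left.
  110111000110  ->  keep [11011100011], discard [0], prepend 0
= 011011100011

Answer: 011011100011 (1763)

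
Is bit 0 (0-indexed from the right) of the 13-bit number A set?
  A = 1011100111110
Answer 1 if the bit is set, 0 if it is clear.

Bit 0 is the 1st from the right.
  1011100111110
              ^
That bit is 0.

Answer: 0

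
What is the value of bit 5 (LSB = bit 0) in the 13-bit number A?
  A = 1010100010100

Bit 5 is the 6th from the right.
  1010100010100
         ^
That bit is 0.

Answer: 0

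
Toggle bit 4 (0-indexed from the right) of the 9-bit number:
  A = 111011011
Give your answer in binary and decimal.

Mask = 1 << 4 = 000010000
Bit 4 of A is 1; XOR with the mask flips it to 0.
  111011011
^ 000010000
-----------
  111001011

Answer: 111001011 (459)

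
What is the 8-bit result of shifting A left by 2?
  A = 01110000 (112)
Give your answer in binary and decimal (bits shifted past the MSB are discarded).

Shift left by 2: drop the top 2 bit(s), append 2 zero(s) on the right.
  01110000  ->  discard [01], keep [110000], append 00
= 11000000

Answer: 11000000 (192)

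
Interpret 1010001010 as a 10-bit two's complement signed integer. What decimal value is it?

MSB is 1, so the value is negative. Find the magnitude:
1. Invert bits:  0101110101
2. Add 1:        0101110110  = 374
3. Apply sign:   -374

Answer: -374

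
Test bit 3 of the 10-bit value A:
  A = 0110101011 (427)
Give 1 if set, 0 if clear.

Bit 3 is the 4th from the right.
  0110101011
        ^
That bit is 1.

Answer: 1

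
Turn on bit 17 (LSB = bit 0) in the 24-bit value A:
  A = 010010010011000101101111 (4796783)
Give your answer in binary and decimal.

Mask = 1 << 17 = 000000100000000000000000
Bit 17 of A is 0, so OR-ing with the mask flips it to 1.
  010010010011000101101111
| 000000100000000000000000
--------------------------
  010010110011000101101111

Answer: 010010110011000101101111 (4927855)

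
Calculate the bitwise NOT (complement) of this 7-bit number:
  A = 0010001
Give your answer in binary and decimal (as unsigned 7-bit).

Flip each bit (0->1, 1->0):
  0010001
  1101110

Answer: 1101110 (110)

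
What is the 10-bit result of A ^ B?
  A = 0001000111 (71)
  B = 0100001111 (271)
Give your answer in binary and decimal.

Apply ^ to each column (1 where bits differ):
  0001000111
^ 0100001111
------------
  0101001000

Answer: 0101001000 (328)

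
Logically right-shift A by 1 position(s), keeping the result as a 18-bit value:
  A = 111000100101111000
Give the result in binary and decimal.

Logical shift right by 1: drop the bottom 1 bit(s), prepend 1 zero(s) on the left.
  111000100101111000  ->  keep [11100010010111100], discard [0], prepend 0
= 011100010010111100

Answer: 011100010010111100 (115900)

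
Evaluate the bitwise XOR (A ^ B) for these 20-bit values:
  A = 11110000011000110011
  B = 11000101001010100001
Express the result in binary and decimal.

Apply ^ to each column (1 where bits differ):
  11110000011000110011
^ 11000101001010100001
----------------------
  00110101010010010010

Answer: 00110101010010010010 (218258)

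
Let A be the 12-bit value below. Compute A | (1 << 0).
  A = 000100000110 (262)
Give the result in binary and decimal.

Mask = 1 << 0 = 000000000001
Bit 0 of A is 0, so OR-ing with the mask flips it to 1.
  000100000110
| 000000000001
--------------
  000100000111

Answer: 000100000111 (263)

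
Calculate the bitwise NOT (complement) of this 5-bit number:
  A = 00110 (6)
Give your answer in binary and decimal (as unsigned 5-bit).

Flip each bit (0->1, 1->0):
  00110
  11001

Answer: 11001 (25)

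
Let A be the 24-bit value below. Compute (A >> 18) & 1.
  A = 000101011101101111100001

Bit 18 is the 19th from the right.
  000101011101101111100001
       ^
That bit is 1.

Answer: 1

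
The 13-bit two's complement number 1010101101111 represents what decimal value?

MSB is 1, so the value is negative. Find the magnitude:
1. Invert bits:  0101010010000
2. Add 1:        0101010010001  = 2705
3. Apply sign:   -2705

Answer: -2705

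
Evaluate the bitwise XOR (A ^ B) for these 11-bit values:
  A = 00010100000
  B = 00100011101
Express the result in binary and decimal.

Apply ^ to each column (1 where bits differ):
  00010100000
^ 00100011101
-------------
  00110111101

Answer: 00110111101 (445)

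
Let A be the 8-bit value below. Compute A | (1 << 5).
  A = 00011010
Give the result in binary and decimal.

Mask = 1 << 5 = 00100000
Bit 5 of A is 0, so OR-ing with the mask flips it to 1.
  00011010
| 00100000
----------
  00111010

Answer: 00111010 (58)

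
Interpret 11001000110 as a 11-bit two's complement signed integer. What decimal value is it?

MSB is 1, so the value is negative. Find the magnitude:
1. Invert bits:  00110111001
2. Add 1:        00110111010  = 442
3. Apply sign:   -442

Answer: -442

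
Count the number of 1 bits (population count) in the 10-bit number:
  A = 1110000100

1110000100
1-bits at positions (from bit 0 = LSB): 2, 7, 8, 9
Count = 4

Answer: 4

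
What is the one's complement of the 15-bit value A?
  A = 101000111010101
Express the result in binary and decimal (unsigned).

Flip each bit (0->1, 1->0):
  101000111010101
  010111000101010

Answer: 010111000101010 (11818)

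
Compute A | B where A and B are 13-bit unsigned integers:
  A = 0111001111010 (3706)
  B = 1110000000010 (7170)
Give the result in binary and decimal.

Apply | to each column (1 where either bit is 1):
  0111001111010
| 1110000000010
---------------
  1111001111010

Answer: 1111001111010 (7802)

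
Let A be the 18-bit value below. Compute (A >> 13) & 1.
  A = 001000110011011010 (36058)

Bit 13 is the 14th from the right.
  001000110011011010
      ^
That bit is 0.

Answer: 0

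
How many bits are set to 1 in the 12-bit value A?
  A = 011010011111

011010011111
1-bits at positions (from bit 0 = LSB): 0, 1, 2, 3, 4, 7, 9, 10
Count = 8

Answer: 8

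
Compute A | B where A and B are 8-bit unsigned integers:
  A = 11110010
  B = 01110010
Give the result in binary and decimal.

Apply | to each column (1 where either bit is 1):
  11110010
| 01110010
----------
  11110010

Answer: 11110010 (242)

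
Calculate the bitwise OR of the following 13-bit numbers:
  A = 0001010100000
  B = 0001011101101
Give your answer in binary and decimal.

Apply | to each column (1 where either bit is 1):
  0001010100000
| 0001011101101
---------------
  0001011101101

Answer: 0001011101101 (749)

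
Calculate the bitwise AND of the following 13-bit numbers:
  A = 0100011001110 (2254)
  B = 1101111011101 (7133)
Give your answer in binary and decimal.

Apply & to each column (1 only where both bits are 1):
  0100011001110
& 1101111011101
---------------
  0100011001100

Answer: 0100011001100 (2252)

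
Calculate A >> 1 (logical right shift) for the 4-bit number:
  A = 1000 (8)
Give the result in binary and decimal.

Logical shift right by 1: drop the bottom 1 bit(s), prepend 1 zero(s) on the left.
  1000  ->  keep [100], discard [0], prepend 0
= 0100

Answer: 0100 (4)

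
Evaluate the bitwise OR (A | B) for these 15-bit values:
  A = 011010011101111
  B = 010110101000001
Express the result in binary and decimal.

Apply | to each column (1 where either bit is 1):
  011010011101111
| 010110101000001
-----------------
  011110111101111

Answer: 011110111101111 (15855)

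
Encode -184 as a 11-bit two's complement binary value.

1. Binary of +184:  00010111000
2. Invert bits:     11101000111
3. Add 1:           11101001000

Answer: 11101001000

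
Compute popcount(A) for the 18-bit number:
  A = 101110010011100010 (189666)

101110010011100010
1-bits at positions (from bit 0 = LSB): 1, 5, 6, 7, 10, 13, 14, 15, 17
Count = 9

Answer: 9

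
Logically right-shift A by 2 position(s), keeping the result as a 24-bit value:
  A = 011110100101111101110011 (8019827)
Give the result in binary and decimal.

Logical shift right by 2: drop the bottom 2 bit(s), prepend 2 zero(s) on the left.
  011110100101111101110011  ->  keep [0111101001011111011100], discard [11], prepend 00
= 000111101001011111011100

Answer: 000111101001011111011100 (2004956)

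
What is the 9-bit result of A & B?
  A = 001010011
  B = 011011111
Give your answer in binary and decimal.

Apply & to each column (1 only where both bits are 1):
  001010011
& 011011111
-----------
  001010011

Answer: 001010011 (83)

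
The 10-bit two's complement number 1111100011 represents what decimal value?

MSB is 1, so the value is negative. Find the magnitude:
1. Invert bits:  0000011100
2. Add 1:        0000011101  = 29
3. Apply sign:   -29

Answer: -29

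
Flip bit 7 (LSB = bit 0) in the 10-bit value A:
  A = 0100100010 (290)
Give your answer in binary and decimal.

Mask = 1 << 7 = 0010000000
Bit 7 of A is 0; XOR with the mask flips it to 1.
  0100100010
^ 0010000000
------------
  0110100010

Answer: 0110100010 (418)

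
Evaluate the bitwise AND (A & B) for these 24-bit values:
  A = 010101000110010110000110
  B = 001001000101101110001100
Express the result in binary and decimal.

Apply & to each column (1 only where both bits are 1):
  010101000110010110000110
& 001001000101101110001100
--------------------------
  000001000100000110000100

Answer: 000001000100000110000100 (278916)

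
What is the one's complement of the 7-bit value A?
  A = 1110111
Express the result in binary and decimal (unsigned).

Flip each bit (0->1, 1->0):
  1110111
  0001000

Answer: 0001000 (8)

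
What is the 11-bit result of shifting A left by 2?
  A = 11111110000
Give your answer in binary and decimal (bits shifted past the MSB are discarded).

Shift left by 2: drop the top 2 bit(s), append 2 zero(s) on the right.
  11111110000  ->  discard [11], keep [111110000], append 00
= 11111000000

Answer: 11111000000 (1984)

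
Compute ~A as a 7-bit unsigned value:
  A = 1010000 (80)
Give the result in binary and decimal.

Flip each bit (0->1, 1->0):
  1010000
  0101111

Answer: 0101111 (47)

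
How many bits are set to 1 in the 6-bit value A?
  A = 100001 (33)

100001
1-bits at positions (from bit 0 = LSB): 0, 5
Count = 2

Answer: 2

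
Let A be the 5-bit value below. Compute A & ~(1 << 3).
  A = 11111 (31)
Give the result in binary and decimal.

Mask = ~(1 << 3) = 10111
Bit 3 of A is 1, so AND-ing with the mask clears it to 0.
  11111
& 10111
-------
  10111

Answer: 10111 (23)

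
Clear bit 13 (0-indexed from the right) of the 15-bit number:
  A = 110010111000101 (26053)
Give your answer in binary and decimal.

Mask = ~(1 << 13) = 101111111111111
Bit 13 of A is 1, so AND-ing with the mask clears it to 0.
  110010111000101
& 101111111111111
-----------------
  100010111000101

Answer: 100010111000101 (17861)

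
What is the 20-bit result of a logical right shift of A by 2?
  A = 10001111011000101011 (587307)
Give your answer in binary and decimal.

Logical shift right by 2: drop the bottom 2 bit(s), prepend 2 zero(s) on the left.
  10001111011000101011  ->  keep [100011110110001010], discard [11], prepend 00
= 00100011110110001010

Answer: 00100011110110001010 (146826)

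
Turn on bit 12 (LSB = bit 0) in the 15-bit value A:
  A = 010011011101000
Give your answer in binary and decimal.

Mask = 1 << 12 = 001000000000000
Bit 12 of A is 0, so OR-ing with the mask flips it to 1.
  010011011101000
| 001000000000000
-----------------
  011011011101000

Answer: 011011011101000 (14056)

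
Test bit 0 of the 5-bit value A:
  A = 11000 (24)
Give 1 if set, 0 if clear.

Bit 0 is the 1st from the right.
  11000
      ^
That bit is 0.

Answer: 0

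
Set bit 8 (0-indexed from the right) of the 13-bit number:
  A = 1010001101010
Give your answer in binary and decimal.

Mask = 1 << 8 = 0000100000000
Bit 8 of A is 0, so OR-ing with the mask flips it to 1.
  1010001101010
| 0000100000000
---------------
  1010101101010

Answer: 1010101101010 (5482)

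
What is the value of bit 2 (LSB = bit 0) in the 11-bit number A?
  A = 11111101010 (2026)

Bit 2 is the 3rd from the right.
  11111101010
          ^
That bit is 0.

Answer: 0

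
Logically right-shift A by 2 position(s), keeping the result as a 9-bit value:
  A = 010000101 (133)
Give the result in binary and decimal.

Logical shift right by 2: drop the bottom 2 bit(s), prepend 2 zero(s) on the left.
  010000101  ->  keep [0100001], discard [01], prepend 00
= 000100001

Answer: 000100001 (33)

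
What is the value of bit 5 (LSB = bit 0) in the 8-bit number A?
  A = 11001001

Bit 5 is the 6th from the right.
  11001001
    ^
That bit is 0.

Answer: 0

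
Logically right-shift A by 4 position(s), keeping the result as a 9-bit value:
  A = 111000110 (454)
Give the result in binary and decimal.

Logical shift right by 4: drop the bottom 4 bit(s), prepend 4 zero(s) on the left.
  111000110  ->  keep [11100], discard [0110], prepend 0000
= 000011100

Answer: 000011100 (28)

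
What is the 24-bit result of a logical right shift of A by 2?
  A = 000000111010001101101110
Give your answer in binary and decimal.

Logical shift right by 2: drop the bottom 2 bit(s), prepend 2 zero(s) on the left.
  000000111010001101101110  ->  keep [0000001110100011011011], discard [10], prepend 00
= 000000001110100011011011

Answer: 000000001110100011011011 (59611)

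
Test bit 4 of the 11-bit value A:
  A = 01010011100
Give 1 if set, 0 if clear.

Bit 4 is the 5th from the right.
  01010011100
        ^
That bit is 1.

Answer: 1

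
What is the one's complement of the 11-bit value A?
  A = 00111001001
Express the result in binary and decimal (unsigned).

Flip each bit (0->1, 1->0):
  00111001001
  11000110110

Answer: 11000110110 (1590)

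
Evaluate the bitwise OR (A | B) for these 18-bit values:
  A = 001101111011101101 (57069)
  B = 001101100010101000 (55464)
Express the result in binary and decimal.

Apply | to each column (1 where either bit is 1):
  001101111011101101
| 001101100010101000
--------------------
  001101111011101101

Answer: 001101111011101101 (57069)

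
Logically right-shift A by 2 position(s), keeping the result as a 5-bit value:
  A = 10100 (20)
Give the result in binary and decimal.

Logical shift right by 2: drop the bottom 2 bit(s), prepend 2 zero(s) on the left.
  10100  ->  keep [101], discard [00], prepend 00
= 00101

Answer: 00101 (5)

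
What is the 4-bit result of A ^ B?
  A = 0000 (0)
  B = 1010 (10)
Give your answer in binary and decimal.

Apply ^ to each column (1 where bits differ):
  0000
^ 1010
------
  1010

Answer: 1010 (10)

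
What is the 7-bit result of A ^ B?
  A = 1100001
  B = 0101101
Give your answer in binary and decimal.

Apply ^ to each column (1 where bits differ):
  1100001
^ 0101101
---------
  1001100

Answer: 1001100 (76)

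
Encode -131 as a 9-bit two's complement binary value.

1. Binary of +131:  010000011
2. Invert bits:     101111100
3. Add 1:           101111101

Answer: 101111101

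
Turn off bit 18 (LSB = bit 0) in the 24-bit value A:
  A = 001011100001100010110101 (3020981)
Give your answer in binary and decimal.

Mask = ~(1 << 18) = 111110111111111111111111
Bit 18 of A is 1, so AND-ing with the mask clears it to 0.
  001011100001100010110101
& 111110111111111111111111
--------------------------
  001010100001100010110101

Answer: 001010100001100010110101 (2758837)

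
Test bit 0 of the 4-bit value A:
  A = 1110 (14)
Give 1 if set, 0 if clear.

Bit 0 is the 1st from the right.
  1110
     ^
That bit is 0.

Answer: 0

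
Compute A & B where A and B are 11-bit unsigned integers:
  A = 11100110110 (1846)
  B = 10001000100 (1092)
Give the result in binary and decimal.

Apply & to each column (1 only where both bits are 1):
  11100110110
& 10001000100
-------------
  10000000100

Answer: 10000000100 (1028)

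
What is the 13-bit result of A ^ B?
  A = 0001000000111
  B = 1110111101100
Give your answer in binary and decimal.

Apply ^ to each column (1 where bits differ):
  0001000000111
^ 1110111101100
---------------
  1111111101011

Answer: 1111111101011 (8171)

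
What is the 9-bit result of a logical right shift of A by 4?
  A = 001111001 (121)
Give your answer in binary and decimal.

Logical shift right by 4: drop the bottom 4 bit(s), prepend 4 zero(s) on the left.
  001111001  ->  keep [00111], discard [1001], prepend 0000
= 000000111

Answer: 000000111 (7)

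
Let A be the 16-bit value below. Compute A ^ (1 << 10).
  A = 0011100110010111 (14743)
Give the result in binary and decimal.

Mask = 1 << 10 = 0000010000000000
Bit 10 of A is 0; XOR with the mask flips it to 1.
  0011100110010111
^ 0000010000000000
------------------
  0011110110010111

Answer: 0011110110010111 (15767)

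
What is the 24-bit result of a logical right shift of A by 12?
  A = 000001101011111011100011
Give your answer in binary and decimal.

Logical shift right by 12: drop the bottom 12 bit(s), prepend 12 zero(s) on the left.
  000001101011111011100011  ->  keep [000001101011], discard [111011100011], prepend 000000000000
= 000000000000000001101011

Answer: 000000000000000001101011 (107)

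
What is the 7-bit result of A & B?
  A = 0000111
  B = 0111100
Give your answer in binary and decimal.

Apply & to each column (1 only where both bits are 1):
  0000111
& 0111100
---------
  0000100

Answer: 0000100 (4)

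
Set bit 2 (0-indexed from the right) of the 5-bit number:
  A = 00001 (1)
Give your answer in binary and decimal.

Mask = 1 << 2 = 00100
Bit 2 of A is 0, so OR-ing with the mask flips it to 1.
  00001
| 00100
-------
  00101

Answer: 00101 (5)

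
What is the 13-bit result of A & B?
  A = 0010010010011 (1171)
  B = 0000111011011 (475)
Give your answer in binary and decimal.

Apply & to each column (1 only where both bits are 1):
  0010010010011
& 0000111011011
---------------
  0000010010011

Answer: 0000010010011 (147)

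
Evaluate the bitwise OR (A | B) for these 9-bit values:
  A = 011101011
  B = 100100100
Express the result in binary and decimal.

Apply | to each column (1 where either bit is 1):
  011101011
| 100100100
-----------
  111101111

Answer: 111101111 (495)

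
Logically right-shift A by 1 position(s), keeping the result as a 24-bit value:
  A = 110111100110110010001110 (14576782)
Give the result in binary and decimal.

Logical shift right by 1: drop the bottom 1 bit(s), prepend 1 zero(s) on the left.
  110111100110110010001110  ->  keep [11011110011011001000111], discard [0], prepend 0
= 011011110011011001000111

Answer: 011011110011011001000111 (7288391)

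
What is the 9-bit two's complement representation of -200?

1. Binary of +200:  011001000
2. Invert bits:     100110111
3. Add 1:           100111000

Answer: 100111000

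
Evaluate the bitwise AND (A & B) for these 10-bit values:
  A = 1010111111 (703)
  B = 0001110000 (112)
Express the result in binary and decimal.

Apply & to each column (1 only where both bits are 1):
  1010111111
& 0001110000
------------
  0000110000

Answer: 0000110000 (48)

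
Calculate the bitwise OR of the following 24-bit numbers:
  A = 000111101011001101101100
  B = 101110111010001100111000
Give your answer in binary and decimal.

Apply | to each column (1 where either bit is 1):
  000111101011001101101100
| 101110111010001100111000
--------------------------
  101111111011001101111100

Answer: 101111111011001101111100 (12563324)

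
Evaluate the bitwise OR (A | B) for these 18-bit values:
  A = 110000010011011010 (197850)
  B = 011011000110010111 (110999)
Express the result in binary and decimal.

Apply | to each column (1 where either bit is 1):
  110000010011011010
| 011011000110010111
--------------------
  111011010111011111

Answer: 111011010111011111 (243167)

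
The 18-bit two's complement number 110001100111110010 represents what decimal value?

MSB is 1, so the value is negative. Find the magnitude:
1. Invert bits:  001110011000001101
2. Add 1:        001110011000001110  = 58894
3. Apply sign:   -58894

Answer: -58894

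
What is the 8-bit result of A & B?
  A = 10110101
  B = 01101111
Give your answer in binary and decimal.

Apply & to each column (1 only where both bits are 1):
  10110101
& 01101111
----------
  00100101

Answer: 00100101 (37)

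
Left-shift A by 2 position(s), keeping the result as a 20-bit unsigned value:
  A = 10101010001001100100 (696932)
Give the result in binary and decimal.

Shift left by 2: drop the top 2 bit(s), append 2 zero(s) on the right.
  10101010001001100100  ->  discard [10], keep [101010001001100100], append 00
= 10101000100110010000

Answer: 10101000100110010000 (690576)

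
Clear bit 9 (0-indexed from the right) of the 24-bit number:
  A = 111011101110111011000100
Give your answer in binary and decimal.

Mask = ~(1 << 9) = 111111111111110111111111
Bit 9 of A is 1, so AND-ing with the mask clears it to 0.
  111011101110111011000100
& 111111111111110111111111
--------------------------
  111011101110110011000100

Answer: 111011101110110011000100 (15658180)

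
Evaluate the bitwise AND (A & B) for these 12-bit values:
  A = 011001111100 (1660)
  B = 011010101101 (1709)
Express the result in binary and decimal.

Apply & to each column (1 only where both bits are 1):
  011001111100
& 011010101101
--------------
  011000101100

Answer: 011000101100 (1580)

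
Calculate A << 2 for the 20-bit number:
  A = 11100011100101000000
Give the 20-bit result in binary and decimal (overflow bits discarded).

Shift left by 2: drop the top 2 bit(s), append 2 zero(s) on the right.
  11100011100101000000  ->  discard [11], keep [100011100101000000], append 00
= 10001110010100000000

Answer: 10001110010100000000 (582912)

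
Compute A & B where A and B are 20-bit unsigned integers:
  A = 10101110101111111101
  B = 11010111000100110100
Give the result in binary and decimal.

Apply & to each column (1 only where both bits are 1):
  10101110101111111101
& 11010111000100110100
----------------------
  10000110000100110100

Answer: 10000110000100110100 (549172)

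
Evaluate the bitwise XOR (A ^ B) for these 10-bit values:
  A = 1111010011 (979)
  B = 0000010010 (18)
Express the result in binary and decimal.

Apply ^ to each column (1 where bits differ):
  1111010011
^ 0000010010
------------
  1111000001

Answer: 1111000001 (961)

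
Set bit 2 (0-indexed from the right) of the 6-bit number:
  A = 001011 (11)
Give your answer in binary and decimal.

Mask = 1 << 2 = 000100
Bit 2 of A is 0, so OR-ing with the mask flips it to 1.
  001011
| 000100
--------
  001111

Answer: 001111 (15)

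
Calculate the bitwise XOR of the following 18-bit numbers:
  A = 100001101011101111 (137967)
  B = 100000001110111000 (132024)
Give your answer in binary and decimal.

Apply ^ to each column (1 where bits differ):
  100001101011101111
^ 100000001110111000
--------------------
  000001100101010111

Answer: 000001100101010111 (6487)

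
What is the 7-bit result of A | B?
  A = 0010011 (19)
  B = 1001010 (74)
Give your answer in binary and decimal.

Apply | to each column (1 where either bit is 1):
  0010011
| 1001010
---------
  1011011

Answer: 1011011 (91)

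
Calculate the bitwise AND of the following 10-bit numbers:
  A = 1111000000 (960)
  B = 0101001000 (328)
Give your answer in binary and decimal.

Apply & to each column (1 only where both bits are 1):
  1111000000
& 0101001000
------------
  0101000000

Answer: 0101000000 (320)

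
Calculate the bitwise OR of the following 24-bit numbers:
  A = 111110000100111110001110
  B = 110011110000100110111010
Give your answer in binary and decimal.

Apply | to each column (1 where either bit is 1):
  111110000100111110001110
| 110011110000100110111010
--------------------------
  111111110100111110111110

Answer: 111111110100111110111110 (16732094)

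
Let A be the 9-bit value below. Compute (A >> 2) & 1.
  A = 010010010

Bit 2 is the 3rd from the right.
  010010010
        ^
That bit is 0.

Answer: 0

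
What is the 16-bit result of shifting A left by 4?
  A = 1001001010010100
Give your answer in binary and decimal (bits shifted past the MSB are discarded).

Shift left by 4: drop the top 4 bit(s), append 4 zero(s) on the right.
  1001001010010100  ->  discard [1001], keep [001010010100], append 0000
= 0010100101000000

Answer: 0010100101000000 (10560)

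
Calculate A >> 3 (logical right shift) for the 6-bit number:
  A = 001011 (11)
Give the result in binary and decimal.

Logical shift right by 3: drop the bottom 3 bit(s), prepend 3 zero(s) on the left.
  001011  ->  keep [001], discard [011], prepend 000
= 000001

Answer: 000001 (1)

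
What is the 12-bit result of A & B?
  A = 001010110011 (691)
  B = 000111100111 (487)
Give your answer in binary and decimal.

Apply & to each column (1 only where both bits are 1):
  001010110011
& 000111100111
--------------
  000010100011

Answer: 000010100011 (163)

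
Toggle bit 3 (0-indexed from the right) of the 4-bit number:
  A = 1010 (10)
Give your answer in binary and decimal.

Mask = 1 << 3 = 1000
Bit 3 of A is 1; XOR with the mask flips it to 0.
  1010
^ 1000
------
  0010

Answer: 0010 (2)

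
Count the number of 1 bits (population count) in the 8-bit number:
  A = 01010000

01010000
1-bits at positions (from bit 0 = LSB): 4, 6
Count = 2

Answer: 2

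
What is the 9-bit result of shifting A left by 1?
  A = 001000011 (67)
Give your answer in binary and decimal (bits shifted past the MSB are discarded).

Shift left by 1: drop the top 1 bit(s), append 1 zero(s) on the right.
  001000011  ->  discard [0], keep [01000011], append 0
= 010000110

Answer: 010000110 (134)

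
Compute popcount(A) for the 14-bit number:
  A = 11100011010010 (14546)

11100011010010
1-bits at positions (from bit 0 = LSB): 1, 4, 6, 7, 11, 12, 13
Count = 7

Answer: 7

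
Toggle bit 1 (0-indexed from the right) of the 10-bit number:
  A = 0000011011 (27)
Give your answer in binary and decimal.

Mask = 1 << 1 = 0000000010
Bit 1 of A is 1; XOR with the mask flips it to 0.
  0000011011
^ 0000000010
------------
  0000011001

Answer: 0000011001 (25)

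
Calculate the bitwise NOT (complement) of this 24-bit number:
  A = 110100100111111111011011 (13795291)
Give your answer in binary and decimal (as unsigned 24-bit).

Flip each bit (0->1, 1->0):
  110100100111111111011011
  001011011000000000100100

Answer: 001011011000000000100100 (2981924)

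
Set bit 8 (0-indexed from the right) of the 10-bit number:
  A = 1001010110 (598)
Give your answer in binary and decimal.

Mask = 1 << 8 = 0100000000
Bit 8 of A is 0, so OR-ing with the mask flips it to 1.
  1001010110
| 0100000000
------------
  1101010110

Answer: 1101010110 (854)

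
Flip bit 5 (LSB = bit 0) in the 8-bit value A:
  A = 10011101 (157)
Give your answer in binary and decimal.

Mask = 1 << 5 = 00100000
Bit 5 of A is 0; XOR with the mask flips it to 1.
  10011101
^ 00100000
----------
  10111101

Answer: 10111101 (189)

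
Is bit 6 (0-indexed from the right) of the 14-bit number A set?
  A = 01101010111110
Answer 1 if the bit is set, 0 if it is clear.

Bit 6 is the 7th from the right.
  01101010111110
         ^
That bit is 0.

Answer: 0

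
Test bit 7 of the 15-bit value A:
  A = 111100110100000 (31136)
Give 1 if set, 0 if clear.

Bit 7 is the 8th from the right.
  111100110100000
         ^
That bit is 1.

Answer: 1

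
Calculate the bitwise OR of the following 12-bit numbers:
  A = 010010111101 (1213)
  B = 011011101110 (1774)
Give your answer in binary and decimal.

Apply | to each column (1 where either bit is 1):
  010010111101
| 011011101110
--------------
  011011111111

Answer: 011011111111 (1791)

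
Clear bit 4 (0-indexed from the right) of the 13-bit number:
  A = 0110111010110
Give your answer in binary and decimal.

Mask = ~(1 << 4) = 1111111101111
Bit 4 of A is 1, so AND-ing with the mask clears it to 0.
  0110111010110
& 1111111101111
---------------
  0110111000110

Answer: 0110111000110 (3526)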